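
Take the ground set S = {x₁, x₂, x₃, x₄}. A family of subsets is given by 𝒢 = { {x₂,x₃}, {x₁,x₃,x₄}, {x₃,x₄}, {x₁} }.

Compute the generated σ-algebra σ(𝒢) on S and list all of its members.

σ(𝒢) = { {}, {x₁}, {x₂}, {x₃}, {x₄}, {x₁,x₂}, {x₁,x₃}, {x₁,x₄}, {x₂,x₃}, {x₂,x₄}, {x₃,x₄}, {x₁,x₂,x₃}, {x₁,x₂,x₄}, {x₁,x₃,x₄}, {x₂,x₃,x₄}, S }

Derivation:
Seed the family with 𝒢 together with ∅ and S: { {}, {x₁}, {x₂,x₃}, {x₃,x₄}, {x₁,x₃,x₄}, S }.
Pass 1: +5 →
  {x₂}  = S∖{x₁,x₃,x₄}
  {x₁,x₂}  = S∖{x₃,x₄}
  {x₁,x₄}  = S∖{x₂,x₃}
  {x₁,x₂,x₃}  = {x₂,x₃} ∪ {x₁}
  {x₂,x₃,x₄}  = S∖{x₁}
  |family| = 11
Pass 2. New:
  {x₄}  = S∖{x₁,x₂,x₃}
  {x₁,x₂,x₄}  = {x₁,x₂} ∪ {x₁,x₄}
  |family| = 13
Pass 3. New:
  {x₃}  = S∖{x₁,x₂,x₄}
  {x₂,x₄}  = {x₄} ∪ {x₂}
  |family| = 15
Pass 4 (1 new):
  {x₁,x₃}  = S∖{x₂,x₄}
  |family| = 16
Pass 5 adds nothing — fixpoint reached.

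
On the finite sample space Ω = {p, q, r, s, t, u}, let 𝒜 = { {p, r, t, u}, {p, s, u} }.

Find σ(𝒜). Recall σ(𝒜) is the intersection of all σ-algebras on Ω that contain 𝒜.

|σ(𝒜)| = 16.  σ(𝒜) = { {}, {q}, {s}, {p, u}, {q, s}, {r, t}, {p, q, u}, {p, s, u}, {q, r, t}, {r, s, t}, {p, q, s, u}, {p, r, t, u}, {q, r, s, t}, {p, q, r, t, u}, {p, r, s, t, u}, Ω }

Derivation:
Take S₀ = 𝒜 ∪ {∅, Ω} = { {}, {p, s, u}, {p, r, t, u}, Ω }.
Round 1 adds 3:
  {q, s}  = Ω∖{p, r, t, u}
  {q, r, t}  = Ω∖{p, s, u}
  {p, r, s, t, u}  = {p, s, u} ∪ {p, r, t, u}
Round 2: 4 new —
  {q}  = Ω∖{p, r, s, t, u}
  {p, q, s, u}  = {p, s, u} ∪ {q, s}
  {q, r, s, t}  = {q, r, t} ∪ {q, s}
  {p, q, r, t, u}  = {p, r, t, u} ∪ {q, r, t}
Round 3 (3 new):
  {s}  = Ω∖{p, q, r, t, u}
  {p, u}  = Ω∖{q, r, s, t}
  {r, t}  = Ω∖{p, q, s, u}
Round 4: 2 new —
  {p, q, u}  = {p, u} ∪ {q}
  {r, s, t}  = {s} ∪ {r, t}
Round 5: no new sets; the family is a σ-algebra.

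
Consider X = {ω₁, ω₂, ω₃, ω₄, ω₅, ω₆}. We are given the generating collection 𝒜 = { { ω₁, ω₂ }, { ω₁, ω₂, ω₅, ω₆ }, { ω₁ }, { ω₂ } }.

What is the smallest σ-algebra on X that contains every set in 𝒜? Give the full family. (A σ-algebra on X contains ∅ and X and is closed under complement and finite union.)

Seed the family with 𝒜 together with ∅ and X: { {  }, { ω₁ }, { ω₂ }, { ω₁, ω₂ }, { ω₁, ω₂, ω₅, ω₆ }, X }.
Iteration 1. New:
  { ω₃, ω₄ }  = ᶜ of { ω₁, ω₂, ω₅, ω₆ }
  { ω₃, ω₄, ω₅, ω₆ }  = ᶜ of { ω₁, ω₂ }
  { ω₁, ω₃, ω₄, ω₅, ω₆ }  = ᶜ of { ω₂ }
  { ω₂, ω₃, ω₄, ω₅, ω₆ }  = ᶜ of { ω₁ }
Iteration 2: 3 new —
  { ω₁, ω₃, ω₄ }  = { ω₃, ω₄ } ∪ { ω₁ }
  { ω₂, ω₃, ω₄ }  = { ω₃, ω₄ } ∪ { ω₂ }
  { ω₁, ω₂, ω₃, ω₄ }  = { ω₃, ω₄ } ∪ { ω₁, ω₂ }
Iteration 3. New:
  { ω₅, ω₆ }  = ᶜ of { ω₁, ω₂, ω₃, ω₄ }
  { ω₁, ω₅, ω₆ }  = ᶜ of { ω₂, ω₃, ω₄ }
  { ω₂, ω₅, ω₆ }  = ᶜ of { ω₁, ω₃, ω₄ }
After Iteration 4 the family is unchanged; done.

Therefore σ(𝒜) = { {  }, { ω₁ }, { ω₂ }, { ω₁, ω₂ }, { ω₃, ω₄ }, { ω₅, ω₆ }, { ω₁, ω₃, ω₄ }, { ω₁, ω₅, ω₆ }, { ω₂, ω₃, ω₄ }, { ω₂, ω₅, ω₆ }, { ω₁, ω₂, ω₃, ω₄ }, { ω₁, ω₂, ω₅, ω₆ }, { ω₃, ω₄, ω₅, ω₆ }, { ω₁, ω₃, ω₄, ω₅, ω₆ }, { ω₂, ω₃, ω₄, ω₅, ω₆ }, X } (|σ(𝒜)| = 16).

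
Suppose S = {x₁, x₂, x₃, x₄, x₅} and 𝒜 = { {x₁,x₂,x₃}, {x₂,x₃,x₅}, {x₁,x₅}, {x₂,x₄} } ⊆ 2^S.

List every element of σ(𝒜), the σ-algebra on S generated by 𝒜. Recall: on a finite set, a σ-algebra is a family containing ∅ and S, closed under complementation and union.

Begin from { {}, {x₁,x₅}, {x₂,x₄}, {x₁,x₂,x₃}, {x₂,x₃,x₅}, S } (that is, 𝒜 plus ∅ and S).
Pass 1: +8 →
  {x₁,x₄}  = complement {x₂,x₃,x₅}
  {x₄,x₅}  = complement {x₁,x₂,x₃}
  {x₁,x₃,x₅}  = complement {x₂,x₄}
  {x₂,x₃,x₄}  = complement {x₁,x₅}
  {x₁,x₂,x₃,x₄}  = {x₁,x₂,x₃} ∪ {x₂,x₄}
  {x₁,x₂,x₃,x₅}  = {x₂,x₃,x₅} ∪ {x₁,x₂,x₃}
  {x₁,x₂,x₄,x₅}  = {x₁,x₅} ∪ {x₂,x₄}
  {x₂,x₃,x₄,x₅}  = {x₂,x₃,x₅} ∪ {x₂,x₄}
  (now 14)
Pass 2: +8 →
  {x₁}  = complement {x₂,x₃,x₄,x₅}
  {x₃}  = complement {x₁,x₂,x₄,x₅}
  {x₄}  = complement {x₁,x₂,x₃,x₅}
  {x₅}  = complement {x₁,x₂,x₃,x₄}
  {x₁,x₂,x₄}  = {x₁,x₄} ∪ {x₂,x₄}
  {x₁,x₄,x₅}  = {x₄,x₅} ∪ {x₁,x₄}
  {x₂,x₄,x₅}  = {x₄,x₅} ∪ {x₂,x₄}
  {x₁,x₃,x₄,x₅}  = {x₁,x₃,x₅} ∪ {x₄,x₅}
  (now 22)
Pass 3 (7 new):
  {x₂}  = complement {x₁,x₃,x₄,x₅}
  {x₁,x₃}  = complement {x₂,x₄,x₅}
  {x₂,x₃}  = complement {x₁,x₄,x₅}
  {x₃,x₄}  = {x₃} ∪ {x₄}
  {x₃,x₅}  = complement {x₁,x₂,x₄}
  {x₁,x₃,x₄}  = {x₁,x₄} ∪ {x₃}
  {x₃,x₄,x₅}  = {x₄,x₅} ∪ {x₃}
  (now 29)
Pass 4: +3 →
  {x₁,x₂}  = complement {x₃,x₄,x₅}
  {x₂,x₅}  = complement {x₁,x₃,x₄}
  {x₁,x₂,x₅}  = complement {x₃,x₄}
  (now 32)
Pass 5 adds nothing — fixpoint reached.

Therefore σ(𝒜) = { {}, {x₁}, {x₂}, {x₃}, {x₄}, {x₅}, {x₁,x₂}, {x₁,x₃}, {x₁,x₄}, {x₁,x₅}, {x₂,x₃}, {x₂,x₄}, {x₂,x₅}, {x₃,x₄}, {x₃,x₅}, {x₄,x₅}, {x₁,x₂,x₃}, {x₁,x₂,x₄}, {x₁,x₂,x₅}, {x₁,x₃,x₄}, {x₁,x₃,x₅}, {x₁,x₄,x₅}, {x₂,x₃,x₄}, {x₂,x₃,x₅}, {x₂,x₄,x₅}, {x₃,x₄,x₅}, {x₁,x₂,x₃,x₄}, {x₁,x₂,x₃,x₅}, {x₁,x₂,x₄,x₅}, {x₁,x₃,x₄,x₅}, {x₂,x₃,x₄,x₅}, S } (|σ(𝒜)| = 32).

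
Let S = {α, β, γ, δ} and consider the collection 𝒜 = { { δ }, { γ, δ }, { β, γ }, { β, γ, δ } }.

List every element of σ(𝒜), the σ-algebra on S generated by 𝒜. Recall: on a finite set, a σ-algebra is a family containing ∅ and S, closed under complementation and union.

|σ(𝒜)| = 16.  σ(𝒜) = { {}, { α }, { β }, { γ }, { δ }, { α, β }, { α, γ }, { α, δ }, { β, γ }, { β, δ }, { γ, δ }, { α, β, γ }, { α, β, δ }, { α, γ, δ }, { β, γ, δ }, S }

Derivation:
Take S₀ = 𝒜 ∪ {∅, S} = { {}, { δ }, { β, γ }, { γ, δ }, { β, γ, δ }, S }.
Iteration 1 (4 new):
  { α }  = { β, γ, δ }ᶜ
  { α, β }  = { γ, δ }ᶜ
  { α, δ }  = { β, γ }ᶜ
  { α, β, γ }  = { δ }ᶜ
  [10 total]
Iteration 2 (2 new):
  { α, β, δ }  = { α, β } ∪ { α, δ }
  { α, γ, δ }  = { γ, δ } ∪ { α, δ }
  [12 total]
Iteration 3. New:
  { β }  = { α, γ, δ }ᶜ
  { γ }  = { α, β, δ }ᶜ
  [14 total]
Iteration 4. New:
  { α, γ }  = { γ } ∪ { α }
  { β, δ }  = { δ } ∪ { β }
  [16 total]
Iteration 5 adds nothing — fixpoint reached.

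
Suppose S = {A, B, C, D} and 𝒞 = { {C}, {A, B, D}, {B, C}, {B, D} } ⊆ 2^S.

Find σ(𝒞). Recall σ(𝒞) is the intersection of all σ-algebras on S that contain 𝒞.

|σ(𝒞)| = 16.  σ(𝒞) = { {}, {A}, {B}, {C}, {D}, {A, B}, {A, C}, {A, D}, {B, C}, {B, D}, {C, D}, {A, B, C}, {A, B, D}, {A, C, D}, {B, C, D}, S }

Derivation:
Take S₀ = 𝒞 ∪ {∅, S} = { {}, {C}, {B, C}, {B, D}, {A, B, D}, S }.
Pass 1: +3 →
  {A, C}  = ᶜ of {B, D}
  {A, D}  = ᶜ of {B, C}
  {B, C, D}  = {C} ∪ {B, D}
  |family| = 9
Pass 2. New:
  {A}  = ᶜ of {B, C, D}
  {A, B, C}  = {B, C} ∪ {A, C}
  {A, C, D}  = {C} ∪ {A, D}
  |family| = 12
Pass 3 (2 new):
  {B}  = ᶜ of {A, C, D}
  {D}  = ᶜ of {A, B, C}
  |family| = 14
Pass 4 adds 2:
  {A, B}  = {B} ∪ {A}
  {C, D}  = {C} ∪ {D}
  |family| = 16
Pass 5: already closed under ᶜ and ∪.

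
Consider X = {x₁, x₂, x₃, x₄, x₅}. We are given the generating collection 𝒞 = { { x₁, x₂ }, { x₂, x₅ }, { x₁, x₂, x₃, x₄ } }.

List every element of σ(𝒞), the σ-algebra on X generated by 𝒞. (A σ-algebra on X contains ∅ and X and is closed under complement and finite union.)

σ(𝒞) (16 sets): { {  }, { x₁ }, { x₂ }, { x₅ }, { x₁, x₂ }, { x₁, x₅ }, { x₂, x₅ }, { x₃, x₄ }, { x₁, x₂, x₅ }, { x₁, x₃, x₄ }, { x₂, x₃, x₄ }, { x₃, x₄, x₅ }, { x₁, x₂, x₃, x₄ }, { x₁, x₃, x₄, x₅ }, { x₂, x₃, x₄, x₅ }, X }

Derivation:
Seed the family with 𝒞 together with ∅ and X: { {  }, { x₁, x₂ }, { x₂, x₅ }, { x₁, x₂, x₃, x₄ }, X }.
Round 1: 4 new —
  { x₅ }  = { x₁, x₂, x₃, x₄ }ᶜ
  { x₁, x₂, x₅ }  = { x₂, x₅ } ∪ { x₁, x₂ }
  { x₁, x₃, x₄ }  = { x₂, x₅ }ᶜ
  { x₃, x₄, x₅ }  = { x₁, x₂ }ᶜ
  |family| = 9
Round 2: 3 new —
  { x₃, x₄ }  = { x₁, x₂, x₅ }ᶜ
  { x₁, x₃, x₄, x₅ }  = { x₃, x₄, x₅ } ∪ { x₁, x₃, x₄ }
  { x₂, x₃, x₄, x₅ }  = { x₂, x₅ } ∪ { x₃, x₄, x₅ }
  |family| = 12
Round 3: 2 new —
  { x₁ }  = { x₂, x₃, x₄, x₅ }ᶜ
  { x₂ }  = { x₁, x₃, x₄, x₅ }ᶜ
  |family| = 14
Round 4. New:
  { x₁, x₅ }  = { x₅ } ∪ { x₁ }
  { x₂, x₃, x₄ }  = { x₃, x₄ } ∪ { x₂ }
  |family| = 16
Round 5: stable.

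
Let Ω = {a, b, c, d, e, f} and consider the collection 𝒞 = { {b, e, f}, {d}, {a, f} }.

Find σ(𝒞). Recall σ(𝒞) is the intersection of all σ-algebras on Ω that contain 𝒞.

Begin from { {}, {d}, {a, f}, {b, e, f}, Ω } (that is, 𝒞 plus ∅ and Ω).
Round 1: +6 →
  {a, c, d}  = {b, e, f}ᶜ
  {a, d, f}  = {a, f} ∪ {d}
  {a, b, e, f}  = {a, f} ∪ {b, e, f}
  {b, c, d, e}  = {a, f}ᶜ
  {b, d, e, f}  = {d} ∪ {b, e, f}
  {a, b, c, e, f}  = {d}ᶜ
  |family| = 11
Round 2: 7 new —
  {a, c}  = {b, d, e, f}ᶜ
  {c, d}  = {a, b, e, f}ᶜ
  {b, c, e}  = {a, d, f}ᶜ
  {a, c, d, f}  = {a, f} ∪ {a, c, d}
  {a, b, c, d, e}  = {b, c, d, e} ∪ {a, c, d}
  {a, b, d, e, f}  = {a, f} ∪ {b, d, e, f}
  {b, c, d, e, f}  = {b, e, f} ∪ {b, c, d, e}
  |family| = 18
Round 3: +7 →
  {a}  = {b, c, d, e, f}ᶜ
  {c}  = {a, b, d, e, f}ᶜ
  {f}  = {a, b, c, d, e}ᶜ
  {b, e}  = {a, c, d, f}ᶜ
  {a, c, f}  = {a, c} ∪ {a, f}
  {a, b, c, e}  = {b, c, e} ∪ {a, c}
  {b, c, e, f}  = {b, c, e} ∪ {b, e, f}
  |family| = 25
Round 4: 6 new —
  {a, d}  = {b, c, e, f}ᶜ
  {c, f}  = {f} ∪ {c}
  {d, f}  = {a, b, c, e}ᶜ
  {a, b, e}  = {b, e} ∪ {a}
  {b, d, e}  = {a, c, f}ᶜ
  {c, d, f}  = {c, d} ∪ {f}
  |family| = 31
Round 5: +1 →
  {a, b, d, e}  = {c, f}ᶜ
  |family| = 32
After Round 6 the family is unchanged; done.

Therefore σ(𝒞) = { {}, {a}, {c}, {d}, {f}, {a, c}, {a, d}, {a, f}, {b, e}, {c, d}, {c, f}, {d, f}, {a, b, e}, {a, c, d}, {a, c, f}, {a, d, f}, {b, c, e}, {b, d, e}, {b, e, f}, {c, d, f}, {a, b, c, e}, {a, b, d, e}, {a, b, e, f}, {a, c, d, f}, {b, c, d, e}, {b, c, e, f}, {b, d, e, f}, {a, b, c, d, e}, {a, b, c, e, f}, {a, b, d, e, f}, {b, c, d, e, f}, Ω } (|σ(𝒞)| = 32).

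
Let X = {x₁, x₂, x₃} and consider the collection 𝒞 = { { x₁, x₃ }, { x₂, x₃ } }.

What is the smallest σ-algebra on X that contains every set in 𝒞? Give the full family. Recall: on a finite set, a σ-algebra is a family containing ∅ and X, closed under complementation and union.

Start: 𝒞 ∪ {∅, X} = { ∅, { x₁, x₃ }, { x₂, x₃ }, X }.
Round 1: +2 →
  { x₁ }  = X∖{ x₂, x₃ }
  { x₂ }  = X∖{ x₁, x₃ }
  |family| = 6
Round 2: +1 →
  { x₁, x₂ }  = { x₂ } ∪ { x₁ }
  |family| = 7
Round 3: 1 new —
  { x₃ }  = X∖{ x₁, x₂ }
  |family| = 8
Round 4: closed — nothing new.

|σ(𝒞)| = 8.  σ(𝒞) = { ∅, { x₁ }, { x₂ }, { x₃ }, { x₁, x₂ }, { x₁, x₃ }, { x₂, x₃ }, X }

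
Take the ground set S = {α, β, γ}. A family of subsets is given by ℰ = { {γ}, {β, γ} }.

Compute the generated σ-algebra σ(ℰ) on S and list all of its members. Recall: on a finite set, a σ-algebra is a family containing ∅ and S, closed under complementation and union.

σ(ℰ) = { {}, {α}, {β}, {γ}, {α, β}, {α, γ}, {β, γ}, S }

Check:
Begin from { {}, {γ}, {β, γ}, S } (that is, ℰ plus ∅ and S).
Pass 1 (2 new):
  {α}  = S∖{β, γ}
  {α, β}  = S∖{γ}
Pass 2: +1 →
  {α, γ}  = {γ} ∪ {α}
Pass 3 adds 1:
  {β}  = S∖{α, γ}
Pass 4: closed — nothing new.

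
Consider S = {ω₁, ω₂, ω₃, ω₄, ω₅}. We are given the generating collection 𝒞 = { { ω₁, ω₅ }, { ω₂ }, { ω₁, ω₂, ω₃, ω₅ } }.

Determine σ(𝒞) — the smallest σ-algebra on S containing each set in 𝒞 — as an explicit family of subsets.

|σ(𝒞)| = 16.  σ(𝒞) = { ∅, { ω₂ }, { ω₃ }, { ω₄ }, { ω₁, ω₅ }, { ω₂, ω₃ }, { ω₂, ω₄ }, { ω₃, ω₄ }, { ω₁, ω₂, ω₅ }, { ω₁, ω₃, ω₅ }, { ω₁, ω₄, ω₅ }, { ω₂, ω₃, ω₄ }, { ω₁, ω₂, ω₃, ω₅ }, { ω₁, ω₂, ω₄, ω₅ }, { ω₁, ω₃, ω₄, ω₅ }, S }

Trace:
Initial family (5 sets): { ∅, { ω₂ }, { ω₁, ω₅ }, { ω₁, ω₂, ω₃, ω₅ }, S }.
Round 1: +4 →
  { ω₄ }  = complement { ω₁, ω₂, ω₃, ω₅ }
  { ω₁, ω₂, ω₅ }  = { ω₁, ω₅ } ∪ { ω₂ }
  { ω₂, ω₃, ω₄ }  = complement { ω₁, ω₅ }
  { ω₁, ω₃, ω₄, ω₅ }  = complement { ω₂ }
  (now 9)
Round 2: +4 →
  { ω₂, ω₄ }  = { ω₂ } ∪ { ω₄ }
  { ω₃, ω₄ }  = complement { ω₁, ω₂, ω₅ }
  { ω₁, ω₄, ω₅ }  = { ω₁, ω₅ } ∪ { ω₄ }
  { ω₁, ω₂, ω₄, ω₅ }  = { ω₁, ω₂, ω₅ } ∪ { ω₄ }
  (now 13)
Round 3 adds 3:
  { ω₃ }  = complement { ω₁, ω₂, ω₄, ω₅ }
  { ω₂, ω₃ }  = complement { ω₁, ω₄, ω₅ }
  { ω₁, ω₃, ω₅ }  = complement { ω₂, ω₄ }
  (now 16)
Round 4: closed — nothing new.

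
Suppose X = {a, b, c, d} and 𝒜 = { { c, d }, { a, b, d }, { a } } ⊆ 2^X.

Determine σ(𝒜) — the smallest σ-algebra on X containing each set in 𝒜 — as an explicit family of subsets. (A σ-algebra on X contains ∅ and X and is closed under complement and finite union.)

Answer: σ(𝒜) = { {  }, { a }, { b }, { c }, { d }, { a, b }, { a, c }, { a, d }, { b, c }, { b, d }, { c, d }, { a, b, c }, { a, b, d }, { a, c, d }, { b, c, d }, X }

Check:
Initial family (5 sets): { {  }, { a }, { c, d }, { a, b, d }, X }.
Step 1: +4 →
  { c }  = X∖{ a, b, d }
  { a, b }  = X∖{ c, d }
  { a, c, d }  = { c, d } ∪ { a }
  { b, c, d }  = X∖{ a }
Step 2: 3 new —
  { b }  = X∖{ a, c, d }
  { a, c }  = { c } ∪ { a }
  { a, b, c }  = { a, b } ∪ { c }
Step 3: +3 →
  { d }  = X∖{ a, b, c }
  { b, c }  = { c } ∪ { b }
  { b, d }  = X∖{ a, c }
Step 4 adds 1:
  { a, d }  = X∖{ b, c }
Step 5: closed — nothing new.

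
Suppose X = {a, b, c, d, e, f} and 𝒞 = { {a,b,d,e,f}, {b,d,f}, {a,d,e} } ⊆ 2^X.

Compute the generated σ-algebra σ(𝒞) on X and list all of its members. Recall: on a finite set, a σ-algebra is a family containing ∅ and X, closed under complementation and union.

σ(𝒞) = { {}, {c}, {d}, {a,e}, {b,f}, {c,d}, {a,c,e}, {a,d,e}, {b,c,f}, {b,d,f}, {a,b,e,f}, {a,c,d,e}, {b,c,d,f}, {a,b,c,e,f}, {a,b,d,e,f}, X }

Derivation:
Start: 𝒞 ∪ {∅, X} = { {}, {a,d,e}, {b,d,f}, {a,b,d,e,f}, X }.
Round 1: 3 new —
  {c}  = X∖{a,b,d,e,f}
  {a,c,e}  = X∖{b,d,f}
  {b,c,f}  = X∖{a,d,e}
  (now 8)
Round 2 (3 new):
  {a,c,d,e}  = {a,d,e} ∪ {a,c,e}
  {b,c,d,f}  = {b,d,f} ∪ {b,c,f}
  {a,b,c,e,f}  = {b,c,f} ∪ {a,c,e}
  (now 11)
Round 3 (3 new):
  {d}  = X∖{a,b,c,e,f}
  {a,e}  = X∖{b,c,d,f}
  {b,f}  = X∖{a,c,d,e}
  (now 14)
Round 4 adds 2:
  {c,d}  = {c} ∪ {d}
  {a,b,e,f}  = {a,e} ∪ {b,f}
  (now 16)
Round 5 adds nothing — fixpoint reached.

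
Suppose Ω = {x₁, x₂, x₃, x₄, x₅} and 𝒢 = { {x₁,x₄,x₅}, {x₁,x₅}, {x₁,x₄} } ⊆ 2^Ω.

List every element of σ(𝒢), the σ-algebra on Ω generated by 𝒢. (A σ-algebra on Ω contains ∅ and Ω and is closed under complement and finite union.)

Take S₀ = 𝒢 ∪ {∅, Ω} = { {}, {x₁,x₄}, {x₁,x₅}, {x₁,x₄,x₅}, Ω }.
Pass 1 adds 3:
  {x₂,x₃}  = Ω∖{x₁,x₄,x₅}
  {x₂,x₃,x₄}  = Ω∖{x₁,x₅}
  {x₂,x₃,x₅}  = Ω∖{x₁,x₄}
  — 8 sets.
Pass 2. New:
  {x₁,x₂,x₃,x₄}  = {x₁,x₄} ∪ {x₂,x₃}
  {x₁,x₂,x₃,x₅}  = {x₂,x₃,x₅} ∪ {x₁,x₅}
  {x₂,x₃,x₄,x₅}  = {x₂,x₃,x₅} ∪ {x₂,x₃,x₄}
  — 11 sets.
Pass 3: +3 →
  {x₁}  = Ω∖{x₂,x₃,x₄,x₅}
  {x₄}  = Ω∖{x₁,x₂,x₃,x₅}
  {x₅}  = Ω∖{x₁,x₂,x₃,x₄}
  — 14 sets.
Pass 4 adds 2:
  {x₄,x₅}  = {x₄} ∪ {x₅}
  {x₁,x₂,x₃}  = {x₂,x₃} ∪ {x₁}
  — 16 sets.
Pass 5: no new sets; the family is a σ-algebra.

σ(𝒢) = { {}, {x₁}, {x₄}, {x₅}, {x₁,x₄}, {x₁,x₅}, {x₂,x₃}, {x₄,x₅}, {x₁,x₂,x₃}, {x₁,x₄,x₅}, {x₂,x₃,x₄}, {x₂,x₃,x₅}, {x₁,x₂,x₃,x₄}, {x₁,x₂,x₃,x₅}, {x₂,x₃,x₄,x₅}, Ω }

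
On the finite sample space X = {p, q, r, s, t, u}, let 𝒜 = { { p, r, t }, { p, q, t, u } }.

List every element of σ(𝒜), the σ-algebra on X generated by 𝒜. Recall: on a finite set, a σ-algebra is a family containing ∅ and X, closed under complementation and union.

σ(𝒜) = { ∅, { r }, { s }, { p, t }, { q, u }, { r, s }, { p, r, t }, { p, s, t }, { q, r, u }, { q, s, u }, { p, q, t, u }, { p, r, s, t }, { q, r, s, u }, { p, q, r, t, u }, { p, q, s, t, u }, X }

Derivation:
Start: 𝒜 ∪ {∅, X} = { ∅, { p, r, t }, { p, q, t, u }, X }.
Iteration 1. New:
  { r, s }  = ᶜ of { p, q, t, u }
  { q, s, u }  = ᶜ of { p, r, t }
  { p, q, r, t, u }  = { p, r, t } ∪ { p, q, t, u }
  |family| = 7
Iteration 2 (4 new):
  { s }  = ᶜ of { p, q, r, t, u }
  { p, r, s, t }  = { r, s } ∪ { p, r, t }
  { q, r, s, u }  = { q, s, u } ∪ { r, s }
  { p, q, s, t, u }  = { q, s, u } ∪ { p, q, t, u }
  |family| = 11
Iteration 3. New:
  { r }  = ᶜ of { p, q, s, t, u }
  { p, t }  = ᶜ of { q, r, s, u }
  { q, u }  = ᶜ of { p, r, s, t }
  |family| = 14
Iteration 4. New:
  { p, s, t }  = { p, t } ∪ { s }
  { q, r, u }  = { r } ∪ { q, u }
  |family| = 16
Iteration 5: already closed under ᶜ and ∪.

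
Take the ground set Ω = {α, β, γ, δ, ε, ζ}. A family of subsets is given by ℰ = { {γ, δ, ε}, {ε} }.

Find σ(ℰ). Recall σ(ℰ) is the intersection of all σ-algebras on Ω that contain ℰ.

σ(ℰ) (8 sets): { ∅, {ε}, {γ, δ}, {α, β, ζ}, {γ, δ, ε}, {α, β, ε, ζ}, {α, β, γ, δ, ζ}, Ω }

Derivation:
Take S₀ = ℰ ∪ {∅, Ω} = { ∅, {ε}, {γ, δ, ε}, Ω }.
Iteration 1 (2 new):
  {α, β, ζ}  = {γ, δ, ε}ᶜ
  {α, β, γ, δ, ζ}  = {ε}ᶜ
  [6 total]
Iteration 2. New:
  {α, β, ε, ζ}  = {α, β, ζ} ∪ {ε}
  [7 total]
Iteration 3: 1 new —
  {γ, δ}  = {α, β, ε, ζ}ᶜ
  [8 total]
Iteration 4 adds nothing — fixpoint reached.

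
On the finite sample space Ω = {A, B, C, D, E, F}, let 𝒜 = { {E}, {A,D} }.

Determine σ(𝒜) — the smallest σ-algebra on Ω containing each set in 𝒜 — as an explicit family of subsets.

σ(𝒜) = { {}, {E}, {A,D}, {A,D,E}, {B,C,F}, {B,C,E,F}, {A,B,C,D,F}, Ω }

Working:
Seed the family with 𝒜 together with ∅ and Ω: { {}, {E}, {A,D}, Ω }.
Round 1: +3 →
  {A,D,E}  = {E} ∪ {A,D}
  {B,C,E,F}  = {A,D}ᶜ
  {A,B,C,D,F}  = {E}ᶜ
  — 7 sets.
Round 2 (1 new):
  {B,C,F}  = {A,D,E}ᶜ
  — 8 sets.
Round 3: already closed under ᶜ and ∪.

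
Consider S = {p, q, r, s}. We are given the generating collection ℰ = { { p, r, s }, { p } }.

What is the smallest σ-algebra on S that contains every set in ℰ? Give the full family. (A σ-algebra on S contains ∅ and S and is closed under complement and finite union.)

Initial family (4 sets): { {  }, { p }, { p, r, s }, S }.
Pass 1: +2 →
  { q }  = { p, r, s }ᶜ
  { q, r, s }  = { p }ᶜ
  |family| = 6
Pass 2 adds 1:
  { p, q }  = { q } ∪ { p }
  |family| = 7
Pass 3: +1 →
  { r, s }  = { p, q }ᶜ
  |family| = 8
After Pass 4 the family is unchanged; done.

σ(ℰ) = { {  }, { p }, { q }, { p, q }, { r, s }, { p, r, s }, { q, r, s }, S }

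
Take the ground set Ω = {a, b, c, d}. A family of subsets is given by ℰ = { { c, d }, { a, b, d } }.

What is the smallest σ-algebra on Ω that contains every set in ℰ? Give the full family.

Take S₀ = ℰ ∪ {∅, Ω} = { ∅, { c, d }, { a, b, d }, Ω }.
Iteration 1 (2 new):
  { c }  = { a, b, d }ᶜ
  { a, b }  = { c, d }ᶜ
  |family| = 6
Iteration 2 (1 new):
  { a, b, c }  = { c } ∪ { a, b }
  |family| = 7
Iteration 3: 1 new —
  { d }  = { a, b, c }ᶜ
  |family| = 8
Iteration 4: stable.

Hence σ(ℰ) has 8 members: { ∅, { c }, { d }, { a, b }, { c, d }, { a, b, c }, { a, b, d }, Ω }.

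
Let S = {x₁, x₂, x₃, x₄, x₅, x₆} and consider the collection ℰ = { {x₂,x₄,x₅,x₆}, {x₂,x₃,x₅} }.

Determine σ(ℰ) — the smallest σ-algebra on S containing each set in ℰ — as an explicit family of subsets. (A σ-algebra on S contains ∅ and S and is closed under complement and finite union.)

σ(ℰ) = { ∅, {x₁}, {x₃}, {x₁,x₃}, {x₂,x₅}, {x₄,x₆}, {x₁,x₂,x₅}, {x₁,x₄,x₆}, {x₂,x₃,x₅}, {x₃,x₄,x₆}, {x₁,x₂,x₃,x₅}, {x₁,x₃,x₄,x₆}, {x₂,x₄,x₅,x₆}, {x₁,x₂,x₄,x₅,x₆}, {x₂,x₃,x₄,x₅,x₆}, S }

Check:
Take S₀ = ℰ ∪ {∅, S} = { ∅, {x₂,x₃,x₅}, {x₂,x₄,x₅,x₆}, S }.
Step 1 (3 new):
  {x₁,x₃}  = complement {x₂,x₄,x₅,x₆}
  {x₁,x₄,x₆}  = complement {x₂,x₃,x₅}
  {x₂,x₃,x₄,x₅,x₆}  = {x₂,x₃,x₅} ∪ {x₂,x₄,x₅,x₆}
  [7 total]
Step 2 adds 4:
  {x₁}  = complement {x₂,x₃,x₄,x₅,x₆}
  {x₁,x₂,x₃,x₅}  = {x₂,x₃,x₅} ∪ {x₁,x₃}
  {x₁,x₃,x₄,x₆}  = {x₁,x₃} ∪ {x₁,x₄,x₆}
  {x₁,x₂,x₄,x₅,x₆}  = {x₂,x₄,x₅,x₆} ∪ {x₁,x₄,x₆}
  [11 total]
Step 3 (3 new):
  {x₃}  = complement {x₁,x₂,x₄,x₅,x₆}
  {x₂,x₅}  = complement {x₁,x₃,x₄,x₆}
  {x₄,x₆}  = complement {x₁,x₂,x₃,x₅}
  [14 total]
Step 4: 2 new —
  {x₁,x₂,x₅}  = {x₂,x₅} ∪ {x₁}
  {x₃,x₄,x₆}  = {x₃} ∪ {x₄,x₆}
  [16 total]
Step 5 adds nothing — fixpoint reached.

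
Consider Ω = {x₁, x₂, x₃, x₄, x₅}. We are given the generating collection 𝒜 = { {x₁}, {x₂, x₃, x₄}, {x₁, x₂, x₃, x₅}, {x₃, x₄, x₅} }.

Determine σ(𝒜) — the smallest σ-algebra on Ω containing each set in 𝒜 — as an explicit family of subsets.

σ(𝒜) (32 sets): { ∅, {x₁}, {x₂}, {x₃}, {x₄}, {x₅}, {x₁, x₂}, {x₁, x₃}, {x₁, x₄}, {x₁, x₅}, {x₂, x₃}, {x₂, x₄}, {x₂, x₅}, {x₃, x₄}, {x₃, x₅}, {x₄, x₅}, {x₁, x₂, x₃}, {x₁, x₂, x₄}, {x₁, x₂, x₅}, {x₁, x₃, x₄}, {x₁, x₃, x₅}, {x₁, x₄, x₅}, {x₂, x₃, x₄}, {x₂, x₃, x₅}, {x₂, x₄, x₅}, {x₃, x₄, x₅}, {x₁, x₂, x₃, x₄}, {x₁, x₂, x₃, x₅}, {x₁, x₂, x₄, x₅}, {x₁, x₃, x₄, x₅}, {x₂, x₃, x₄, x₅}, Ω }

Trace:
Begin from { ∅, {x₁}, {x₂, x₃, x₄}, {x₃, x₄, x₅}, {x₁, x₂, x₃, x₅}, Ω } (that is, 𝒜 plus ∅ and Ω).
Pass 1: 6 new —
  {x₄}  = {x₁, x₂, x₃, x₅}ᶜ
  {x₁, x₂}  = {x₃, x₄, x₅}ᶜ
  {x₁, x₅}  = {x₂, x₃, x₄}ᶜ
  {x₁, x₂, x₃, x₄}  = {x₂, x₃, x₄} ∪ {x₁}
  {x₁, x₃, x₄, x₅}  = {x₃, x₄, x₅} ∪ {x₁}
  {x₂, x₃, x₄, x₅}  = {x₁}ᶜ
  |family| = 12
Pass 2 (6 new):
  {x₂}  = {x₁, x₃, x₄, x₅}ᶜ
  {x₅}  = {x₁, x₂, x₃, x₄}ᶜ
  {x₁, x₄}  = {x₄} ∪ {x₁}
  {x₁, x₂, x₄}  = {x₁, x₂} ∪ {x₄}
  {x₁, x₂, x₅}  = {x₁, x₂} ∪ {x₁, x₅}
  {x₁, x₄, x₅}  = {x₁, x₅} ∪ {x₄}
  |family| = 18
Pass 3. New:
  {x₂, x₃}  = {x₁, x₄, x₅}ᶜ
  {x₂, x₄}  = {x₄} ∪ {x₂}
  {x₂, x₅}  = {x₂} ∪ {x₅}
  {x₃, x₄}  = {x₁, x₂, x₅}ᶜ
  {x₃, x₅}  = {x₁, x₂, x₄}ᶜ
  {x₄, x₅}  = {x₄} ∪ {x₅}
  {x₂, x₃, x₅}  = {x₁, x₄}ᶜ
  {x₁, x₂, x₄, x₅}  = {x₁, x₄, x₅} ∪ {x₁, x₂, x₅}
  |family| = 26
Pass 4 (5 new):
  {x₃}  = {x₁, x₂, x₄, x₅}ᶜ
  {x₁, x₂, x₃}  = {x₄, x₅}ᶜ
  {x₁, x₃, x₄}  = {x₂, x₅}ᶜ
  {x₁, x₃, x₅}  = {x₂, x₄}ᶜ
  {x₂, x₄, x₅}  = {x₂, x₅} ∪ {x₄, x₅}
  |family| = 31
Pass 5. New:
  {x₁, x₃}  = {x₂, x₄, x₅}ᶜ
  |family| = 32
Pass 6: stable.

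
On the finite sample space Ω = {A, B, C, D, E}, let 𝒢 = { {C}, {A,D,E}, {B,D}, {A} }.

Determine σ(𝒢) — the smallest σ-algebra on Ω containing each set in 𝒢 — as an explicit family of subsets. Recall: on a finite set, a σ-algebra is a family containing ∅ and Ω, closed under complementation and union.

Begin from { {}, {A}, {C}, {B,D}, {A,D,E}, Ω } (that is, 𝒢 plus ∅ and Ω).
Iteration 1 adds 8:
  {A,C}  = {C} ∪ {A}
  {B,C}  = Ω∖{A,D,E}
  {A,B,D}  = {B,D} ∪ {A}
  {A,C,E}  = Ω∖{B,D}
  {B,C,D}  = {C} ∪ {B,D}
  {A,B,D,E}  = Ω∖{C}
  {A,C,D,E}  = {A,D,E} ∪ {C}
  {B,C,D,E}  = Ω∖{A}
Iteration 2: +7 →
  {B}  = Ω∖{A,C,D,E}
  {A,E}  = Ω∖{B,C,D}
  {C,E}  = Ω∖{A,B,D}
  {A,B,C}  = {B,C} ∪ {A,C}
  {B,D,E}  = Ω∖{A,C}
  {A,B,C,D}  = {B,C,D} ∪ {A,B,D}
  {A,B,C,E}  = {A,C,E} ∪ {B,C}
Iteration 3 adds 6:
  {D}  = Ω∖{A,B,C,E}
  {E}  = Ω∖{A,B,C,D}
  {A,B}  = {B} ∪ {A}
  {D,E}  = Ω∖{A,B,C}
  {A,B,E}  = {B} ∪ {A,E}
  {B,C,E}  = {B} ∪ {C,E}
Iteration 4 (5 new):
  {A,D}  = Ω∖{B,C,E}
  {B,E}  = {B} ∪ {E}
  {C,D}  = Ω∖{A,B,E}
  {A,C,D}  = {A,C} ∪ {D}
  {C,D,E}  = Ω∖{A,B}
Iteration 5: already closed under ᶜ and ∪.

|σ(𝒢)| = 32.  σ(𝒢) = { {}, {A}, {B}, {C}, {D}, {E}, {A,B}, {A,C}, {A,D}, {A,E}, {B,C}, {B,D}, {B,E}, {C,D}, {C,E}, {D,E}, {A,B,C}, {A,B,D}, {A,B,E}, {A,C,D}, {A,C,E}, {A,D,E}, {B,C,D}, {B,C,E}, {B,D,E}, {C,D,E}, {A,B,C,D}, {A,B,C,E}, {A,B,D,E}, {A,C,D,E}, {B,C,D,E}, Ω }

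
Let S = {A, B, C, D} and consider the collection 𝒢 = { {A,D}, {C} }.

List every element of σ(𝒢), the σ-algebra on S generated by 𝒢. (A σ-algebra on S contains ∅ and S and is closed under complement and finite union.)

σ(𝒢) (8 sets): { ∅, {B}, {C}, {A,D}, {B,C}, {A,B,D}, {A,C,D}, S }

Working:
Initial family (4 sets): { ∅, {C}, {A,D}, S }.
Round 1: +3 →
  {B,C}  = {A,D}ᶜ
  {A,B,D}  = {C}ᶜ
  {A,C,D}  = {C} ∪ {A,D}
  [7 total]
Round 2. New:
  {B}  = {A,C,D}ᶜ
  [8 total]
Round 3 adds nothing — fixpoint reached.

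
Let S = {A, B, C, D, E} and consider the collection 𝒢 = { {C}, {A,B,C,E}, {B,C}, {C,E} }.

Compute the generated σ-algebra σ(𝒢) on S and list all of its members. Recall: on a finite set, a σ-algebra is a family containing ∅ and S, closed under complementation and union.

Start: 𝒢 ∪ {∅, S} = { {}, {C}, {B,C}, {C,E}, {A,B,C,E}, S }.
Iteration 1 (5 new):
  {D}  = {A,B,C,E}ᶜ
  {A,B,D}  = {C,E}ᶜ
  {A,D,E}  = {B,C}ᶜ
  {B,C,E}  = {B,C} ∪ {C,E}
  {A,B,D,E}  = {C}ᶜ
  — 11 sets.
Iteration 2 adds 7:
  {A,D}  = {B,C,E}ᶜ
  {C,D}  = {C} ∪ {D}
  {B,C,D}  = {B,C} ∪ {D}
  {C,D,E}  = {D} ∪ {C,E}
  {A,B,C,D}  = {A,B,D} ∪ {C}
  {A,C,D,E}  = {A,D,E} ∪ {C}
  {B,C,D,E}  = {B,C,E} ∪ {D}
  — 18 sets.
Iteration 3: 7 new —
  {A}  = {B,C,D,E}ᶜ
  {B}  = {A,C,D,E}ᶜ
  {E}  = {A,B,C,D}ᶜ
  {A,B}  = {C,D,E}ᶜ
  {A,E}  = {B,C,D}ᶜ
  {A,B,E}  = {C,D}ᶜ
  {A,C,D}  = {C} ∪ {A,D}
  — 25 sets.
Iteration 4 (6 new):
  {A,C}  = {C} ∪ {A}
  {B,D}  = {B} ∪ {D}
  {B,E}  = {A,C,D}ᶜ
  {D,E}  = {E} ∪ {D}
  {A,B,C}  = {A,B} ∪ {C}
  {A,C,E}  = {C} ∪ {A,E}
  — 31 sets.
Iteration 5. New:
  {B,D,E}  = {A,C}ᶜ
  — 32 sets.
Iteration 6: no new sets; the family is a σ-algebra.

|σ(𝒢)| = 32.  σ(𝒢) = { {}, {A}, {B}, {C}, {D}, {E}, {A,B}, {A,C}, {A,D}, {A,E}, {B,C}, {B,D}, {B,E}, {C,D}, {C,E}, {D,E}, {A,B,C}, {A,B,D}, {A,B,E}, {A,C,D}, {A,C,E}, {A,D,E}, {B,C,D}, {B,C,E}, {B,D,E}, {C,D,E}, {A,B,C,D}, {A,B,C,E}, {A,B,D,E}, {A,C,D,E}, {B,C,D,E}, S }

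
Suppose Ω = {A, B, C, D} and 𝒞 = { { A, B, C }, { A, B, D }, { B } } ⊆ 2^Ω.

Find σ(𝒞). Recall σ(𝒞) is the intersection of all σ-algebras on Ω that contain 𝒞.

σ(𝒞) (16 sets): { {  }, { A }, { B }, { C }, { D }, { A, B }, { A, C }, { A, D }, { B, C }, { B, D }, { C, D }, { A, B, C }, { A, B, D }, { A, C, D }, { B, C, D }, Ω }

Check:
Start: 𝒞 ∪ {∅, Ω} = { {  }, { B }, { A, B, C }, { A, B, D }, Ω }.
Iteration 1 adds 3:
  { C }  = { A, B, D }ᶜ
  { D }  = { A, B, C }ᶜ
  { A, C, D }  = { B }ᶜ
  |family| = 8
Iteration 2: +3 →
  { B, C }  = { C } ∪ { B }
  { B, D }  = { D } ∪ { B }
  { C, D }  = { D } ∪ { C }
  |family| = 11
Iteration 3: +4 →
  { A, B }  = { C, D }ᶜ
  { A, C }  = { B, D }ᶜ
  { A, D }  = { B, C }ᶜ
  { B, C, D }  = { C } ∪ { B, D }
  |family| = 15
Iteration 4. New:
  { A }  = { B, C, D }ᶜ
  |family| = 16
Iteration 5: already closed under ᶜ and ∪.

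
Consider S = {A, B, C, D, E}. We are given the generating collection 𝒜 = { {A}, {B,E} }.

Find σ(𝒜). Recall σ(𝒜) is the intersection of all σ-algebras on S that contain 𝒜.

Take S₀ = 𝒜 ∪ {∅, S} = { {}, {A}, {B,E}, S }.
Step 1: +3 →
  {A,B,E}  = {A} ∪ {B,E}
  {A,C,D}  = {B,E}ᶜ
  {B,C,D,E}  = {A}ᶜ
  (now 7)
Step 2: +1 →
  {C,D}  = {A,B,E}ᶜ
  (now 8)
Step 3: stable.

Hence σ(𝒜) has 8 members: { {}, {A}, {B,E}, {C,D}, {A,B,E}, {A,C,D}, {B,C,D,E}, S }.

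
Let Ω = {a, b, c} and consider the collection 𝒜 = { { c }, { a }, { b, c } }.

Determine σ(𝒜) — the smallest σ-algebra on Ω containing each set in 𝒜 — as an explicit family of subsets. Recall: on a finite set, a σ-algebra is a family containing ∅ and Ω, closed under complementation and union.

σ(𝒜) = { {  }, { a }, { b }, { c }, { a, b }, { a, c }, { b, c }, Ω }

Trace:
Seed the family with 𝒜 together with ∅ and Ω: { {  }, { a }, { c }, { b, c }, Ω }.
Step 1 adds 2:
  { a, b }  = ᶜ of { c }
  { a, c }  = { c } ∪ { a }
Step 2. New:
  { b }  = ᶜ of { a, c }
After Step 3 the family is unchanged; done.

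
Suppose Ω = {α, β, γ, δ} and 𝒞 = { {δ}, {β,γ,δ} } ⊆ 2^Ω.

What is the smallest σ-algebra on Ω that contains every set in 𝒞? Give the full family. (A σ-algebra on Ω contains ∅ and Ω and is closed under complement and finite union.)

Seed the family with 𝒞 together with ∅ and Ω: { {}, {δ}, {β,γ,δ}, Ω }.
Pass 1 adds 2:
  {α}  = complement {β,γ,δ}
  {α,β,γ}  = complement {δ}
  — 6 sets.
Pass 2: 1 new —
  {α,δ}  = {δ} ∪ {α}
  — 7 sets.
Pass 3 adds 1:
  {β,γ}  = complement {α,δ}
  — 8 sets.
Pass 4 adds nothing — fixpoint reached.

Therefore σ(𝒞) = { {}, {α}, {δ}, {α,δ}, {β,γ}, {α,β,γ}, {β,γ,δ}, Ω } (|σ(𝒞)| = 8).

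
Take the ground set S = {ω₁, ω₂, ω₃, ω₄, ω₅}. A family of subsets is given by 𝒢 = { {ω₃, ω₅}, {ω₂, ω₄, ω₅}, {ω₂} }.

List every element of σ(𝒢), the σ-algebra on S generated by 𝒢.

Begin from { ∅, {ω₂}, {ω₃, ω₅}, {ω₂, ω₄, ω₅}, S } (that is, 𝒢 plus ∅ and S).
Step 1 adds 5:
  {ω₁, ω₃}  = S∖{ω₂, ω₄, ω₅}
  {ω₁, ω₂, ω₄}  = S∖{ω₃, ω₅}
  {ω₂, ω₃, ω₅}  = {ω₃, ω₅} ∪ {ω₂}
  {ω₁, ω₃, ω₄, ω₅}  = S∖{ω₂}
  {ω₂, ω₃, ω₄, ω₅}  = {ω₃, ω₅} ∪ {ω₂, ω₄, ω₅}
  [10 total]
Step 2: 7 new —
  {ω₁}  = S∖{ω₂, ω₃, ω₄, ω₅}
  {ω₁, ω₄}  = S∖{ω₂, ω₃, ω₅}
  {ω₁, ω₂, ω₃}  = {ω₂} ∪ {ω₁, ω₃}
  {ω₁, ω₃, ω₅}  = {ω₁, ω₃} ∪ {ω₃, ω₅}
  {ω₁, ω₂, ω₃, ω₄}  = {ω₁, ω₂, ω₄} ∪ {ω₁, ω₃}
  {ω₁, ω₂, ω₃, ω₅}  = {ω₂, ω₃, ω₅} ∪ {ω₁, ω₃}
  {ω₁, ω₂, ω₄, ω₅}  = {ω₁, ω₂, ω₄} ∪ {ω₂, ω₄, ω₅}
  [17 total]
Step 3: 7 new —
  {ω₃}  = S∖{ω₁, ω₂, ω₄, ω₅}
  {ω₄}  = S∖{ω₁, ω₂, ω₃, ω₅}
  {ω₅}  = S∖{ω₁, ω₂, ω₃, ω₄}
  {ω₁, ω₂}  = {ω₂} ∪ {ω₁}
  {ω₂, ω₄}  = S∖{ω₁, ω₃, ω₅}
  {ω₄, ω₅}  = S∖{ω₁, ω₂, ω₃}
  {ω₁, ω₃, ω₄}  = {ω₁, ω₄} ∪ {ω₁, ω₃}
  [24 total]
Step 4 (8 new):
  {ω₁, ω₅}  = {ω₅} ∪ {ω₁}
  {ω₂, ω₃}  = {ω₂} ∪ {ω₃}
  {ω₂, ω₅}  = S∖{ω₁, ω₃, ω₄}
  {ω₃, ω₄}  = {ω₃} ∪ {ω₄}
  {ω₁, ω₂, ω₅}  = {ω₁, ω₂} ∪ {ω₅}
  {ω₁, ω₄, ω₅}  = {ω₅} ∪ {ω₁, ω₄}
  {ω₂, ω₃, ω₄}  = {ω₃} ∪ {ω₂, ω₄}
  {ω₃, ω₄, ω₅}  = S∖{ω₁, ω₂}
  [32 total]
Step 5 adds nothing — fixpoint reached.

σ(𝒢) = { ∅, {ω₁}, {ω₂}, {ω₃}, {ω₄}, {ω₅}, {ω₁, ω₂}, {ω₁, ω₃}, {ω₁, ω₄}, {ω₁, ω₅}, {ω₂, ω₃}, {ω₂, ω₄}, {ω₂, ω₅}, {ω₃, ω₄}, {ω₃, ω₅}, {ω₄, ω₅}, {ω₁, ω₂, ω₃}, {ω₁, ω₂, ω₄}, {ω₁, ω₂, ω₅}, {ω₁, ω₃, ω₄}, {ω₁, ω₃, ω₅}, {ω₁, ω₄, ω₅}, {ω₂, ω₃, ω₄}, {ω₂, ω₃, ω₅}, {ω₂, ω₄, ω₅}, {ω₃, ω₄, ω₅}, {ω₁, ω₂, ω₃, ω₄}, {ω₁, ω₂, ω₃, ω₅}, {ω₁, ω₂, ω₄, ω₅}, {ω₁, ω₃, ω₄, ω₅}, {ω₂, ω₃, ω₄, ω₅}, S }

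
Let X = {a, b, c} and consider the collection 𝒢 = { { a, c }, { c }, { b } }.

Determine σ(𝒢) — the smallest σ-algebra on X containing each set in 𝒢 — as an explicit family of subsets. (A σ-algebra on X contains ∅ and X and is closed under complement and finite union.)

Start: 𝒢 ∪ {∅, X} = { ∅, { b }, { c }, { a, c }, X }.
Iteration 1 (2 new):
  { a, b }  = X∖{ c }
  { b, c }  = { c } ∪ { b }
  [7 total]
Iteration 2: 1 new —
  { a }  = X∖{ b, c }
  [8 total]
After Iteration 3 the family is unchanged; done.

σ(𝒢) = { ∅, { a }, { b }, { c }, { a, b }, { a, c }, { b, c }, X }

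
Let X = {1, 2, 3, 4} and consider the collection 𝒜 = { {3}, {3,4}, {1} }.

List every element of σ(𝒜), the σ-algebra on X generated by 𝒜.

Begin from { {}, {1}, {3}, {3,4}, X } (that is, 𝒜 plus ∅ and X).
Round 1 (5 new):
  {1,2}  = complement {3,4}
  {1,3}  = {3} ∪ {1}
  {1,2,4}  = complement {3}
  {1,3,4}  = {3,4} ∪ {1}
  {2,3,4}  = complement {1}
  (now 10)
Round 2: 3 new —
  {2}  = complement {1,3,4}
  {2,4}  = complement {1,3}
  {1,2,3}  = {1,2} ∪ {3}
  (now 13)
Round 3 (2 new):
  {4}  = complement {1,2,3}
  {2,3}  = {3} ∪ {2}
  (now 15)
Round 4 (1 new):
  {1,4}  = complement {2,3}
  (now 16)
Round 5: no new sets; the family is a σ-algebra.

Hence σ(𝒜) has 16 members: { {}, {1}, {2}, {3}, {4}, {1,2}, {1,3}, {1,4}, {2,3}, {2,4}, {3,4}, {1,2,3}, {1,2,4}, {1,3,4}, {2,3,4}, X }.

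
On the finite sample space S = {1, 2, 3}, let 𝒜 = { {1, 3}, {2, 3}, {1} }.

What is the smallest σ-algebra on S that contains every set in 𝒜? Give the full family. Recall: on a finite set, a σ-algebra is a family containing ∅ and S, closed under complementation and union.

Take S₀ = 𝒜 ∪ {∅, S} = { ∅, {1}, {1, 3}, {2, 3}, S }.
Iteration 1: 1 new —
  {2}  = S∖{1, 3}
Iteration 2: 1 new —
  {1, 2}  = {2} ∪ {1}
Iteration 3 adds 1:
  {3}  = S∖{1, 2}
After Iteration 4 the family is unchanged; done.

|σ(𝒜)| = 8.  σ(𝒜) = { ∅, {1}, {2}, {3}, {1, 2}, {1, 3}, {2, 3}, S }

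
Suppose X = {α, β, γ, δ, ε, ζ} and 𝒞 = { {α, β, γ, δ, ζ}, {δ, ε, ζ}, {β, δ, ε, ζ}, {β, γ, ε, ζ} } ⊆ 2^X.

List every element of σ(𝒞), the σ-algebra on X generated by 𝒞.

σ(𝒞) = { {}, {α}, {β}, {γ}, {δ}, {ε}, {ζ}, {α, β}, {α, γ}, {α, δ}, {α, ε}, {α, ζ}, {β, γ}, {β, δ}, {β, ε}, {β, ζ}, {γ, δ}, {γ, ε}, {γ, ζ}, {δ, ε}, {δ, ζ}, {ε, ζ}, {α, β, γ}, {α, β, δ}, {α, β, ε}, {α, β, ζ}, {α, γ, δ}, {α, γ, ε}, {α, γ, ζ}, {α, δ, ε}, {α, δ, ζ}, {α, ε, ζ}, {β, γ, δ}, {β, γ, ε}, {β, γ, ζ}, {β, δ, ε}, {β, δ, ζ}, {β, ε, ζ}, {γ, δ, ε}, {γ, δ, ζ}, {γ, ε, ζ}, {δ, ε, ζ}, {α, β, γ, δ}, {α, β, γ, ε}, {α, β, γ, ζ}, {α, β, δ, ε}, {α, β, δ, ζ}, {α, β, ε, ζ}, {α, γ, δ, ε}, {α, γ, δ, ζ}, {α, γ, ε, ζ}, {α, δ, ε, ζ}, {β, γ, δ, ε}, {β, γ, δ, ζ}, {β, γ, ε, ζ}, {β, δ, ε, ζ}, {γ, δ, ε, ζ}, {α, β, γ, δ, ε}, {α, β, γ, δ, ζ}, {α, β, γ, ε, ζ}, {α, β, δ, ε, ζ}, {α, γ, δ, ε, ζ}, {β, γ, δ, ε, ζ}, X }

Working:
Begin from { {}, {δ, ε, ζ}, {β, γ, ε, ζ}, {β, δ, ε, ζ}, {α, β, γ, δ, ζ}, X } (that is, 𝒞 plus ∅ and X).
Iteration 1: +5 →
  {ε}  = complement {α, β, γ, δ, ζ}
  {α, γ}  = complement {β, δ, ε, ζ}
  {α, δ}  = complement {β, γ, ε, ζ}
  {α, β, γ}  = complement {δ, ε, ζ}
  {β, γ, δ, ε, ζ}  = {β, δ, ε, ζ} ∪ {β, γ, ε, ζ}
  |family| = 11
Iteration 2 (10 new):
  {α}  = complement {β, γ, δ, ε, ζ}
  {α, γ, δ}  = {α, δ} ∪ {α, γ}
  {α, γ, ε}  = {ε} ∪ {α, γ}
  {α, δ, ε}  = {ε} ∪ {α, δ}
  {α, β, γ, δ}  = {α, β, γ} ∪ {α, δ}
  {α, β, γ, ε}  = {α, β, γ} ∪ {ε}
  {α, δ, ε, ζ}  = {α, δ} ∪ {δ, ε, ζ}
  {α, β, γ, ε, ζ}  = {α, β, γ} ∪ {β, γ, ε, ζ}
  {α, β, δ, ε, ζ}  = {β, δ, ε, ζ} ∪ {α, δ}
  {α, γ, δ, ε, ζ}  = {α, γ} ∪ {δ, ε, ζ}
  |family| = 21
Iteration 3. New:
  {β}  = complement {α, γ, δ, ε, ζ}
  {γ}  = complement {α, β, δ, ε, ζ}
  {δ}  = complement {α, β, γ, ε, ζ}
  {α, ε}  = {ε} ∪ {α}
  {β, γ}  = complement {α, δ, ε, ζ}
  {δ, ζ}  = complement {α, β, γ, ε}
  {ε, ζ}  = complement {α, β, γ, δ}
  {β, γ, ζ}  = complement {α, δ, ε}
  {β, δ, ζ}  = complement {α, γ, ε}
  {β, ε, ζ}  = complement {α, γ, δ}
  {α, γ, δ, ε}  = {α, γ, ε} ∪ {α, γ, δ}
  {α, β, γ, δ, ε}  = {α, γ, ε} ∪ {α, β, γ, δ}
  |family| = 33
Iteration 4: +24 →
  {ζ}  = complement {α, β, γ, δ, ε}
  {α, β}  = {α} ∪ {β}
  {β, δ}  = {β} ∪ {δ}
  {β, ε}  = {β} ∪ {ε}
  {β, ζ}  = complement {α, γ, δ, ε}
  {γ, δ}  = {γ} ∪ {δ}
  {γ, ε}  = {ε} ∪ {γ}
  {δ, ε}  = {ε} ∪ {δ}
  {α, β, δ}  = {β} ∪ {α, δ}
  {α, β, ε}  = {β} ∪ {α, ε}
  {α, δ, ζ}  = {α} ∪ {δ, ζ}
  {α, ε, ζ}  = {ε, ζ} ∪ {α}
  {β, γ, δ}  = {β, γ} ∪ {δ}
  {β, γ, ε}  = {ε} ∪ {β, γ}
  {γ, δ, ζ}  = {γ} ∪ {δ, ζ}
  {γ, ε, ζ}  = {ε, ζ} ∪ {γ}
  {α, β, γ, ζ}  = {α, β, γ} ∪ {β, γ, ζ}
  {α, β, δ, ε}  = {α, δ, ε} ∪ {β}
  {α, β, δ, ζ}  = {β, δ, ζ} ∪ {α}
  {α, β, ε, ζ}  = {α} ∪ {β, ε, ζ}
  {α, γ, δ, ζ}  = {α, γ, δ} ∪ {δ, ζ}
  {α, γ, ε, ζ}  = {ε, ζ} ∪ {α, γ, ε}
  {β, γ, δ, ζ}  = complement {α, ε}
  {γ, δ, ε, ζ}  = {γ} ∪ {δ, ε, ζ}
  |family| = 57
Iteration 5 adds 7:
  {α, ζ}  = {ζ} ∪ {α}
  {γ, ζ}  = complement {α, β, δ, ε}
  {α, β, ζ}  = {α, β} ∪ {β, ζ}
  {α, γ, ζ}  = {α, γ} ∪ {ζ}
  {β, δ, ε}  = {β, ε} ∪ {δ, ε}
  {γ, δ, ε}  = {γ, δ} ∪ {δ, ε}
  {β, γ, δ, ε}  = {β, ε} ∪ {γ, δ}
  |family| = 64
Iteration 6 adds nothing — fixpoint reached.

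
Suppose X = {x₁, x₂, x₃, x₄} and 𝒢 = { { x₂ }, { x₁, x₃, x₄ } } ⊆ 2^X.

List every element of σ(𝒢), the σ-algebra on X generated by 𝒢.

σ(𝒢) = { {}, { x₂ }, { x₁, x₃, x₄ }, X }

Check:
Begin from { {}, { x₂ }, { x₁, x₃, x₄ }, X } (that is, 𝒢 plus ∅ and X).
Round 1: already closed under ᶜ and ∪.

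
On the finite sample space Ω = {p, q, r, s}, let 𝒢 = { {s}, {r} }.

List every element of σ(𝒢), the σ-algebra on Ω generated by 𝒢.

Initial family (4 sets): { ∅, {r}, {s}, Ω }.
Round 1 adds 3:
  {r,s}  = {r} ∪ {s}
  {p,q,r}  = ᶜ of {s}
  {p,q,s}  = ᶜ of {r}
  — 7 sets.
Round 2 adds 1:
  {p,q}  = ᶜ of {r,s}
  — 8 sets.
Round 3: no new sets; the family is a σ-algebra.

σ(𝒢) = { ∅, {r}, {s}, {p,q}, {r,s}, {p,q,r}, {p,q,s}, Ω }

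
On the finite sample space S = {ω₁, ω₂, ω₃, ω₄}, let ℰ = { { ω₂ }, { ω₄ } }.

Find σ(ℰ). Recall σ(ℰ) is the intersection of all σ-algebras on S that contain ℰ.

Answer: σ(ℰ) = { {  }, { ω₂ }, { ω₄ }, { ω₁, ω₃ }, { ω₂, ω₄ }, { ω₁, ω₂, ω₃ }, { ω₁, ω₃, ω₄ }, S }

Check:
Seed the family with ℰ together with ∅ and S: { {  }, { ω₂ }, { ω₄ }, S }.
Iteration 1 (3 new):
  { ω₂, ω₄ }  = { ω₂ } ∪ { ω₄ }
  { ω₁, ω₂, ω₃ }  = complement { ω₄ }
  { ω₁, ω₃, ω₄ }  = complement { ω₂ }
Iteration 2: 1 new —
  { ω₁, ω₃ }  = complement { ω₂, ω₄ }
Iteration 3 adds nothing — fixpoint reached.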